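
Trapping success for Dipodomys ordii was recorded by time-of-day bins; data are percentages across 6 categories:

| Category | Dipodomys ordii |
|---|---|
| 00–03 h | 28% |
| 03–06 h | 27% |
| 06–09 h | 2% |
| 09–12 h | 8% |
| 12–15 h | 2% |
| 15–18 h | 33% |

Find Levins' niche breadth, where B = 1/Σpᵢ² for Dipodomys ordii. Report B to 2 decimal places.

Convert percentages to proportions (divide by 100).
Σpᵢ² = 0.28² + 0.27² + 0.02² + 0.08² + 0.02² + 0.33² = 0.0784 + 0.0729 + 0.0004 + 0.0064 + 0.0004 + 0.1089 = 0.2674
B = 1 / 0.2674 = 3.7397

3.74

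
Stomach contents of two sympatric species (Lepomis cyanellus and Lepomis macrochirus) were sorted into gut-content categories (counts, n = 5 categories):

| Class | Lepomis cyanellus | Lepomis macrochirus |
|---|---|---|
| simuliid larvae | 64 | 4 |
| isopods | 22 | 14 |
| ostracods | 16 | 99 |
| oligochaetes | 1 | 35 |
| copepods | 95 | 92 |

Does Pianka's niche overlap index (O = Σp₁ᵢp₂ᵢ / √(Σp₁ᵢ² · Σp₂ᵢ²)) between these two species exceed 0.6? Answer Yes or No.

Proportions for Lepomis cyanellus (n=198): 64/198=0.3232, 22/198=0.1111, 16/198=0.0808, 1/198=0.0051, 95/198=0.4798
Proportions for Lepomis macrochirus (n=244): 4/244=0.0164, 14/244=0.0574, 99/244=0.4057, 35/244=0.1434, 92/244=0.3770
Σ p₁ᵢp₂ᵢ = 0.005300 + 0.006377 + 0.032781 + 0.000731 + 0.180885 = 0.226074
Σp_1ᵢ² = 0.3232² + 0.1111² + 0.0808² + 0.0051² + 0.4798² = 0.104458 + 0.012343 + 0.006529 + 0.000026 + 0.230208 = 0.353564
Σp_2ᵢ² = 0.0164² + 0.0574² + 0.4057² + 0.1434² + 0.3770² = 0.000269 + 0.003295 + 0.164592 + 0.020564 + 0.142129 = 0.330849
O = 0.226074 / √(0.353564 × 0.330849) = 0.226074 / 0.3420180 = 0.6610
O = 0.6610 > 0.6 → Yes.

Yes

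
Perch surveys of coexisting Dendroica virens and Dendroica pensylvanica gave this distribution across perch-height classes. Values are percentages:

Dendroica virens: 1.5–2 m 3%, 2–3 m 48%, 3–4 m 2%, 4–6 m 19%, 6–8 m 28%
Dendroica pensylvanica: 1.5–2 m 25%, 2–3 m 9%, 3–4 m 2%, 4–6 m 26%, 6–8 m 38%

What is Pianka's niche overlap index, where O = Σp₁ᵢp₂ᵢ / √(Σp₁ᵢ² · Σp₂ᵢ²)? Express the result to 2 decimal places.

0.66

Convert percentages to proportions (divide by 100).
Σ p₁ᵢp₂ᵢ = 0.0075 + 0.0432 + 0.0004 + 0.0494 + 0.1064 = 0.2069
Σp_1ᵢ² = 0.03² + 0.48² + 0.02² + 0.19² + 0.28² = 0.0009 + 0.2304 + 0.0004 + 0.0361 + 0.0784 = 0.3462
Σp_2ᵢ² = 0.25² + 0.09² + 0.02² + 0.26² + 0.38² = 0.0625 + 0.0081 + 0.0004 + 0.0676 + 0.1444 = 0.2830
O = 0.2069 / √(0.3462 × 0.2830) = 0.2069 / 0.31301 = 0.6610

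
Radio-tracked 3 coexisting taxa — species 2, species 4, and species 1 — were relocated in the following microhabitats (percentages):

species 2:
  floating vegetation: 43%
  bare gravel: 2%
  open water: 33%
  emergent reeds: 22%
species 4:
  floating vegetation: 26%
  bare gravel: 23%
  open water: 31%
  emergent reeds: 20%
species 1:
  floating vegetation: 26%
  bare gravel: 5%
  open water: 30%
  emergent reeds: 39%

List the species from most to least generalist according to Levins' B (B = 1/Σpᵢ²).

species 4 > species 1 > species 2

Convert percentages to proportions (divide by 100).
Σp_2ᵢ² = 0.43² + 0.02² + 0.33² + 0.22² = 0.1849 + 0.0004 + 0.1089 + 0.0484 = 0.3426
B_2 = 1 / 0.3426 = 2.9189
Σp_4ᵢ² = 0.26² + 0.23² + 0.31² + 0.20² = 0.0676 + 0.0529 + 0.0961 + 0.0400 = 0.2566
B_4 = 1 / 0.2566 = 3.8971
Σp_1ᵢ² = 0.26² + 0.05² + 0.30² + 0.39² = 0.0676 + 0.0025 + 0.0900 + 0.1521 = 0.3122
B_1 = 1 / 0.3122 = 3.2031
Ranking by B (broadest → narrowest): species 4 (3.90) > species 1 (3.20) > species 2 (2.92)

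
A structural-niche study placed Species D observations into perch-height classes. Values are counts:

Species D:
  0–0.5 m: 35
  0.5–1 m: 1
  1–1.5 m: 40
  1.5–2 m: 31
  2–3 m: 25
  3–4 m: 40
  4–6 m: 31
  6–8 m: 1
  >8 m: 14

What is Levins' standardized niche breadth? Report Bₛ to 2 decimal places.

0.70

Proportions for Species D (n=218): 35/218=0.1606, 1/218=0.0046, 40/218=0.1835, 31/218=0.1422, 25/218=0.1147, 40/218=0.1835, 31/218=0.1422, 1/218=0.0046, 14/218=0.0642
Σpᵢ² = 0.1606² + 0.0046² + 0.1835² + 0.1422² + 0.1147² + 0.1835² + 0.1422² + 0.0046² + 0.0642² = 0.025792 + 0.000021 + 0.033672 + 0.020221 + 0.013156 + 0.033672 + 0.020221 + 0.000021 + 0.004122 = 0.150898
B = 1 / 0.150898 = 6.6270
Bₛ = (B − 1)/(n − 1) = (6.6270 − 1)/(9 − 1) = 5.6270/8 = 0.7034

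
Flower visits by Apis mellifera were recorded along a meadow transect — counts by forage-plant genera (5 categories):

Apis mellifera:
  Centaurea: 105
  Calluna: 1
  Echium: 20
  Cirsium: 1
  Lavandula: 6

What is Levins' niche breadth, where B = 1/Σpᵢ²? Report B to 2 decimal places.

Proportions for Apis mellifera (n=133): 105/133=0.7895, 1/133=0.0075, 20/133=0.1504, 1/133=0.0075, 6/133=0.0451
Σpᵢ² = 0.7895² + 0.0075² + 0.1504² + 0.0075² + 0.0451² = 0.623310 + 0.000056 + 0.022620 + 0.000056 + 0.002034 = 0.648076
B = 1 / 0.648076 = 1.5430

1.54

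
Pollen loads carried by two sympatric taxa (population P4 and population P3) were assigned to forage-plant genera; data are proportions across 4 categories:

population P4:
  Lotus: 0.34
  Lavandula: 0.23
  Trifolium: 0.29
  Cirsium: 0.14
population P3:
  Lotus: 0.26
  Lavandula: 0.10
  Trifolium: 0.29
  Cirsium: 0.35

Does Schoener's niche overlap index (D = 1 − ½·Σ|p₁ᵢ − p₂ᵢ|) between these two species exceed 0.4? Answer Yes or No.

Yes

Σ|p₁ᵢ − p₂ᵢ| = 0.08 + 0.13 + 0.00 + 0.21 = 0.42
D = 1 − ½ × 0.42 = 1 − 0.210 = 0.7900
D = 0.7900 > 0.4 → Yes.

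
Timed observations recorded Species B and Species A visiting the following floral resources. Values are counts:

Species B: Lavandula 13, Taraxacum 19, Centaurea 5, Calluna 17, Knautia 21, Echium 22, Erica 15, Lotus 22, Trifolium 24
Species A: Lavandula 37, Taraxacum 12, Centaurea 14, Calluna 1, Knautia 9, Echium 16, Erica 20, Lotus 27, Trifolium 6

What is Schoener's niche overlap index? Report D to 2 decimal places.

0.66

Proportions for Species B (n=158): 13/158=0.0823, 19/158=0.1203, 5/158=0.0316, 17/158=0.1076, 21/158=0.1329, 22/158=0.1392, 15/158=0.0949, 22/158=0.1392, 24/158=0.1519
Proportions for Species A (n=142): 37/142=0.2606, 12/142=0.0845, 14/142=0.0986, 1/142=0.0070, 9/142=0.0634, 16/142=0.1127, 20/142=0.1408, 27/142=0.1901, 6/142=0.0423
Σ|p₁ᵢ − p₂ᵢ| = 0.1783 + 0.0358 + 0.0670 + 0.1006 + 0.0695 + 0.0265 + 0.0459 + 0.0509 + 0.1096 = 0.6841
D = 1 − ½ × 0.6841 = 1 − 0.34205 = 0.65795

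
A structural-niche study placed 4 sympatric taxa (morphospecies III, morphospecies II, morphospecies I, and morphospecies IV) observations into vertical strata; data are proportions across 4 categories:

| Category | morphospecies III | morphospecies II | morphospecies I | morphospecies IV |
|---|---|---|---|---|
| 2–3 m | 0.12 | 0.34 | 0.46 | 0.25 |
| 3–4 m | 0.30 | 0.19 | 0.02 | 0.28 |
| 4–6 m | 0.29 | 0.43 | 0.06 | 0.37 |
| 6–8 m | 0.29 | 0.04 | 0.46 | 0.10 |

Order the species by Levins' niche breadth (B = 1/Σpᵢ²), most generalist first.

morphospecies III > morphospecies IV > morphospecies II > morphospecies I

Σp_IIIᵢ² = 0.12² + 0.30² + 0.29² + 0.29² = 0.0144 + 0.0900 + 0.0841 + 0.0841 = 0.2726
B_III = 1 / 0.2726 = 3.6684
Σp_IIᵢ² = 0.34² + 0.19² + 0.43² + 0.04² = 0.1156 + 0.0361 + 0.1849 + 0.0016 = 0.3382
B_II = 1 / 0.3382 = 2.9568
Σp_Iᵢ² = 0.46² + 0.02² + 0.06² + 0.46² = 0.2116 + 0.0004 + 0.0036 + 0.2116 = 0.4272
B_I = 1 / 0.4272 = 2.3408
Σp_IVᵢ² = 0.25² + 0.28² + 0.37² + 0.10² = 0.0625 + 0.0784 + 0.1369 + 0.0100 = 0.2878
B_IV = 1 / 0.2878 = 3.4746
Ranking by B (broadest → narrowest): morphospecies III (3.67) > morphospecies IV (3.47) > morphospecies II (2.96) > morphospecies I (2.34)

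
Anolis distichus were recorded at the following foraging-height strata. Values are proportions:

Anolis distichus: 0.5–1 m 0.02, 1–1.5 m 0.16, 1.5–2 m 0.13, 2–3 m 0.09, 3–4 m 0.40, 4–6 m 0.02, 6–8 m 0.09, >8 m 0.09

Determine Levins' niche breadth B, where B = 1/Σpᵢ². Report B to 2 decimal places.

4.39

Σpᵢ² = 0.02² + 0.16² + 0.13² + 0.09² + 0.40² + 0.02² + 0.09² + 0.09² = 0.0004 + 0.0256 + 0.0169 + 0.0081 + 0.1600 + 0.0004 + 0.0081 + 0.0081 = 0.2276
B = 1 / 0.2276 = 4.3937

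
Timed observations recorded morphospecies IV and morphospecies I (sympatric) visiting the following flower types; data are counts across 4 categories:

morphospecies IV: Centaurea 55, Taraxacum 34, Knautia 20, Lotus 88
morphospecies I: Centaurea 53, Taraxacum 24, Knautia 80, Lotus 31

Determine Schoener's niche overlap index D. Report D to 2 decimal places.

0.67

Proportions for morphospecies IV (n=197): 55/197=0.2792, 34/197=0.1726, 20/197=0.1015, 88/197=0.4467
Proportions for morphospecies I (n=188): 53/188=0.2819, 24/188=0.1277, 80/188=0.4255, 31/188=0.1649
Σ|p₁ᵢ − p₂ᵢ| = 0.0027 + 0.0449 + 0.3240 + 0.2818 = 0.6534
D = 1 − ½ × 0.6534 = 1 − 0.32670 = 0.67330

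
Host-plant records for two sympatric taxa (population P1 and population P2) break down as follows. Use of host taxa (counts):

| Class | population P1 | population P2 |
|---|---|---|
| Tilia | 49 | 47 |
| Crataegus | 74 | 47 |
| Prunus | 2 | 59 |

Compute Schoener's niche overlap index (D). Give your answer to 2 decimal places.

0.63

Proportions for population P1 (n=125): 49/125=0.3920, 74/125=0.5920, 2/125=0.0160
Proportions for population P2 (n=153): 47/153=0.3072, 47/153=0.3072, 59/153=0.3856
Σ|p₁ᵢ − p₂ᵢ| = 0.0848 + 0.2848 + 0.3696 = 0.7392
D = 1 − ½ × 0.7392 = 1 − 0.36960 = 0.63040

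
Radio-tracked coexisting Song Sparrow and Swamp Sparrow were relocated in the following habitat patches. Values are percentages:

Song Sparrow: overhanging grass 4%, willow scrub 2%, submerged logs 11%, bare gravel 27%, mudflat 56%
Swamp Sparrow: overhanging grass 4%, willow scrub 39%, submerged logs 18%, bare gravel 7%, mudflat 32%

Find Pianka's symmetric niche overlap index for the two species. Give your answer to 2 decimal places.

Convert percentages to proportions (divide by 100).
Σ p₁ᵢp₂ᵢ = 0.0016 + 0.0078 + 0.0198 + 0.0189 + 0.1792 = 0.2273
Σp_1ᵢ² = 0.04² + 0.02² + 0.11² + 0.27² + 0.56² = 0.0016 + 0.0004 + 0.0121 + 0.0729 + 0.3136 = 0.4006
Σp_2ᵢ² = 0.04² + 0.39² + 0.18² + 0.07² + 0.32² = 0.0016 + 0.1521 + 0.0324 + 0.0049 + 0.1024 = 0.2934
O = 0.2273 / √(0.4006 × 0.2934) = 0.2273 / 0.34284 = 0.6630

0.66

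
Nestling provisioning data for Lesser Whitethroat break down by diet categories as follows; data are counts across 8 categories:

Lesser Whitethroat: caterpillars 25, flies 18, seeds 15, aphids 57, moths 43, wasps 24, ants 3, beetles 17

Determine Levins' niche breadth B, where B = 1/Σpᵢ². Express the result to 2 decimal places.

Proportions for Lesser Whitethroat (n=202): 25/202=0.1238, 18/202=0.0891, 15/202=0.0743, 57/202=0.2822, 43/202=0.2129, 24/202=0.1188, 3/202=0.0149, 17/202=0.0842
Σpᵢ² = 0.1238² + 0.0891² + 0.0743² + 0.2822² + 0.2129² + 0.1188² + 0.0149² + 0.0842² = 0.015326 + 0.007939 + 0.005520 + 0.079637 + 0.045326 + 0.014113 + 0.000222 + 0.007090 = 0.175173
B = 1 / 0.175173 = 5.7086

5.71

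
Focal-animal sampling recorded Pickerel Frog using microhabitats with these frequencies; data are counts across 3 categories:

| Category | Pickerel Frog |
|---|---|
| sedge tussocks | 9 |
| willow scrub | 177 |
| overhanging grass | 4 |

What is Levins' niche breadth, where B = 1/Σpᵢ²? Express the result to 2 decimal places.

1.15

Proportions for Pickerel Frog (n=190): 9/190=0.0474, 177/190=0.9316, 4/190=0.0211
Σpᵢ² = 0.0474² + 0.9316² + 0.0211² = 0.002247 + 0.867879 + 0.000445 = 0.870571
B = 1 / 0.870571 = 1.1487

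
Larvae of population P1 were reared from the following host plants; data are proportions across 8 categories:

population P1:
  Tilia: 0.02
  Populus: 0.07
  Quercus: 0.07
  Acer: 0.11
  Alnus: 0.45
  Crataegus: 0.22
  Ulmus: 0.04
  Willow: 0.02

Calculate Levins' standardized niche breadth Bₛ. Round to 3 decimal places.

0.376

Σpᵢ² = 0.02² + 0.07² + 0.07² + 0.11² + 0.45² + 0.22² + 0.04² + 0.02² = 0.0004 + 0.0049 + 0.0049 + 0.0121 + 0.2025 + 0.0484 + 0.0016 + 0.0004 = 0.2752
B = 1 / 0.2752 = 3.63372
Bₛ = (B − 1)/(n − 1) = (3.63372 − 1)/(8 − 1) = 2.63372/7 = 0.37625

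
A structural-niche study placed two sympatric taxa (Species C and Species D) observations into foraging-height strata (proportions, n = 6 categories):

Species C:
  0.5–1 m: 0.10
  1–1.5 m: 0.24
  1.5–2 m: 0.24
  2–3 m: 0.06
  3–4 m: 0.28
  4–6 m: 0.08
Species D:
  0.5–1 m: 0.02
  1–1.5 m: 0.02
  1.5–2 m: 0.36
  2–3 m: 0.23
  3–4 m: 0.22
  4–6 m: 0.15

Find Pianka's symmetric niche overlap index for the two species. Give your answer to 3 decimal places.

Σ p₁ᵢp₂ᵢ = 0.0020 + 0.0048 + 0.0864 + 0.0138 + 0.0616 + 0.0120 = 0.1806
Σp_1ᵢ² = 0.10² + 0.24² + 0.24² + 0.06² + 0.28² + 0.08² = 0.0100 + 0.0576 + 0.0576 + 0.0036 + 0.0784 + 0.0064 = 0.2136
Σp_2ᵢ² = 0.02² + 0.02² + 0.36² + 0.23² + 0.22² + 0.15² = 0.0004 + 0.0004 + 0.1296 + 0.0529 + 0.0484 + 0.0225 = 0.2542
O = 0.1806 / √(0.2136 × 0.2542) = 0.1806 / 0.233017 = 0.77505

0.775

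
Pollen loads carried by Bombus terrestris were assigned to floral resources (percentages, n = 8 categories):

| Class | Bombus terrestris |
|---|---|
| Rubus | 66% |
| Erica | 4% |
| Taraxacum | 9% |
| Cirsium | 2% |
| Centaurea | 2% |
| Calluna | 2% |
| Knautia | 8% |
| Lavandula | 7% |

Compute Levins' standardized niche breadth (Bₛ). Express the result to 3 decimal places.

0.169

Convert percentages to proportions (divide by 100).
Σpᵢ² = 0.66² + 0.04² + 0.09² + 0.02² + 0.02² + 0.02² + 0.08² + 0.07² = 0.4356 + 0.0016 + 0.0081 + 0.0004 + 0.0004 + 0.0004 + 0.0064 + 0.0049 = 0.4578
B = 1 / 0.4578 = 2.18436
Bₛ = (B − 1)/(n − 1) = (2.18436 − 1)/(8 − 1) = 1.18436/7 = 0.16919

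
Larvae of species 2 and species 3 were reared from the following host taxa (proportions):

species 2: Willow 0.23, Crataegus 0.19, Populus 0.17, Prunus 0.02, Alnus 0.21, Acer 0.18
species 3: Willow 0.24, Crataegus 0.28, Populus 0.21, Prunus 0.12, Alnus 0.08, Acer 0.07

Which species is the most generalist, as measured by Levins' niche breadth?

species 2

Σp_2ᵢ² = 0.23² + 0.19² + 0.17² + 0.02² + 0.21² + 0.18² = 0.0529 + 0.0361 + 0.0289 + 0.0004 + 0.0441 + 0.0324 = 0.1948
B_2 = 1 / 0.1948 = 5.1335
Σp_3ᵢ² = 0.24² + 0.28² + 0.21² + 0.12² + 0.08² + 0.07² = 0.0576 + 0.0784 + 0.0441 + 0.0144 + 0.0064 + 0.0049 = 0.2058
B_3 = 1 / 0.2058 = 4.8591
Highest B → broadest niche (most generalist): species 2 (B = 5.13).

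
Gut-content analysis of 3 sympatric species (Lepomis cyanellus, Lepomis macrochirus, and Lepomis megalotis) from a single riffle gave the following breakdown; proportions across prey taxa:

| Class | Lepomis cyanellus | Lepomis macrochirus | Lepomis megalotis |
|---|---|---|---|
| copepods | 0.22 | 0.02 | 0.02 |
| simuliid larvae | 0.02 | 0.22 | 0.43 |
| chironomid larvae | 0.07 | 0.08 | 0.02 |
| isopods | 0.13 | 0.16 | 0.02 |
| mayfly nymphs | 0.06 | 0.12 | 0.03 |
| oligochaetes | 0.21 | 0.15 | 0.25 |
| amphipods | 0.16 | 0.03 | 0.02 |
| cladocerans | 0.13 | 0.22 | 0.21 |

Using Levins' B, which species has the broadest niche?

Σp_cyanᵢ² = 0.22² + 0.02² + 0.07² + 0.13² + 0.06² + 0.21² + 0.16² + 0.13² = 0.0484 + 0.0004 + 0.0049 + 0.0169 + 0.0036 + 0.0441 + 0.0256 + 0.0169 = 0.1608
B_cyan = 1 / 0.1608 = 6.2189
Σp_macrᵢ² = 0.02² + 0.22² + 0.08² + 0.16² + 0.12² + 0.15² + 0.03² + 0.22² = 0.0004 + 0.0484 + 0.0064 + 0.0256 + 0.0144 + 0.0225 + 0.0009 + 0.0484 = 0.1670
B_macr = 1 / 0.1670 = 5.9880
Σp_megaᵢ² = 0.02² + 0.43² + 0.02² + 0.02² + 0.03² + 0.25² + 0.02² + 0.21² = 0.0004 + 0.1849 + 0.0004 + 0.0004 + 0.0009 + 0.0625 + 0.0004 + 0.0441 = 0.2940
B_mega = 1 / 0.2940 = 3.4014
Highest B → broadest niche (most generalist): Lepomis cyanellus (B = 6.22).

Lepomis cyanellus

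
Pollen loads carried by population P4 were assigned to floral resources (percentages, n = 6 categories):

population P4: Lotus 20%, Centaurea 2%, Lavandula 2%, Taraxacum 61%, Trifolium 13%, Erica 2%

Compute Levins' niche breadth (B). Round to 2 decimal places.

Convert percentages to proportions (divide by 100).
Σpᵢ² = 0.20² + 0.02² + 0.02² + 0.61² + 0.13² + 0.02² = 0.0400 + 0.0004 + 0.0004 + 0.3721 + 0.0169 + 0.0004 = 0.4302
B = 1 / 0.4302 = 2.3245

2.32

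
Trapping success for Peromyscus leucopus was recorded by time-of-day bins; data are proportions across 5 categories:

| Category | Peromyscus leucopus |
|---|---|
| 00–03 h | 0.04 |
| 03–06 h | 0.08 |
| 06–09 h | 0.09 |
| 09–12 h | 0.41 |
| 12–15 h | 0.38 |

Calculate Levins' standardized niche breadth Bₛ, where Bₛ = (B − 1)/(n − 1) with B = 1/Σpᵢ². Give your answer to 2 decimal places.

0.51

Σpᵢ² = 0.04² + 0.08² + 0.09² + 0.41² + 0.38² = 0.0016 + 0.0064 + 0.0081 + 0.1681 + 0.1444 = 0.3286
B = 1 / 0.3286 = 3.0432
Bₛ = (B − 1)/(n − 1) = (3.0432 − 1)/(5 − 1) = 2.0432/4 = 0.5108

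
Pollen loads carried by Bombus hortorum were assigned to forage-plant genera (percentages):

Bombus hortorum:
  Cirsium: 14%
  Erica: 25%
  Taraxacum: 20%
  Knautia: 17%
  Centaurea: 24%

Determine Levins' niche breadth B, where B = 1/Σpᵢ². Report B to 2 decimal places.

Convert percentages to proportions (divide by 100).
Σpᵢ² = 0.14² + 0.25² + 0.20² + 0.17² + 0.24² = 0.0196 + 0.0625 + 0.0400 + 0.0289 + 0.0576 = 0.2086
B = 1 / 0.2086 = 4.7939

4.79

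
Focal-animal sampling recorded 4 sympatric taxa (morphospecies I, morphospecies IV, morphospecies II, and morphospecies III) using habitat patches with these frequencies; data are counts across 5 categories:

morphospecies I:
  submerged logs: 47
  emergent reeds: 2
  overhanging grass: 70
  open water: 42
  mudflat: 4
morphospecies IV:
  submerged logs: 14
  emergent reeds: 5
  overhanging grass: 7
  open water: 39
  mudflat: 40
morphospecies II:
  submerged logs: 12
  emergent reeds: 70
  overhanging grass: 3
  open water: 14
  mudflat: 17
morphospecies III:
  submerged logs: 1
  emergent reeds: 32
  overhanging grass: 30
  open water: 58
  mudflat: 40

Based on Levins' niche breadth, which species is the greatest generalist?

Proportions for morphospecies I (n=165): 47/165=0.2848, 2/165=0.0121, 70/165=0.4242, 42/165=0.2545, 4/165=0.0242
Proportions for morphospecies IV (n=105): 14/105=0.1333, 5/105=0.0476, 7/105=0.0667, 39/105=0.3714, 40/105=0.3810
Proportions for morphospecies II (n=116): 12/116=0.1034, 70/116=0.6034, 3/116=0.0259, 14/116=0.1207, 17/116=0.1466
Proportions for morphospecies III (n=161): 1/161=0.0062, 32/161=0.1988, 30/161=0.1863, 58/161=0.3602, 40/161=0.2484
Σp_Iᵢ² = 0.2848² + 0.0121² + 0.4242² + 0.2545² + 0.0242² = 0.081111 + 0.000146 + 0.179946 + 0.064770 + 0.000586 = 0.326559
B_I = 1 / 0.326559 = 3.0622
Σp_IVᵢ² = 0.1333² + 0.0476² + 0.0667² + 0.3714² + 0.3810² = 0.017769 + 0.002266 + 0.004449 + 0.137938 + 0.145161 = 0.307583
B_IV = 1 / 0.307583 = 3.2512
Σp_IIᵢ² = 0.1034² + 0.6034² + 0.0259² + 0.1207² + 0.1466² = 0.010692 + 0.364092 + 0.000671 + 0.014568 + 0.021492 = 0.411515
B_II = 1 / 0.411515 = 2.4300
Σp_IIIᵢ² = 0.0062² + 0.1988² + 0.1863² + 0.3602² + 0.2484² = 0.000038 + 0.039521 + 0.034708 + 0.129744 + 0.061703 = 0.265714
B_III = 1 / 0.265714 = 3.7634
Highest B → broadest niche (most generalist): morphospecies III (B = 3.76).

morphospecies III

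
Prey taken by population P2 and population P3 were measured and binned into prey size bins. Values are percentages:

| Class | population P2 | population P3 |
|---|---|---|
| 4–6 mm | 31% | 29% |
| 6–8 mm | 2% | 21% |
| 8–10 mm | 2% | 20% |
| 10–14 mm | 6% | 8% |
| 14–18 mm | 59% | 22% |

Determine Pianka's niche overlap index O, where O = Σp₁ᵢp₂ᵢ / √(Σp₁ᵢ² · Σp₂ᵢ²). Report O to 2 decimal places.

0.74

Convert percentages to proportions (divide by 100).
Σ p₁ᵢp₂ᵢ = 0.0899 + 0.0042 + 0.0040 + 0.0048 + 0.1298 = 0.2327
Σp_1ᵢ² = 0.31² + 0.02² + 0.02² + 0.06² + 0.59² = 0.0961 + 0.0004 + 0.0004 + 0.0036 + 0.3481 = 0.4486
Σp_2ᵢ² = 0.29² + 0.21² + 0.20² + 0.08² + 0.22² = 0.0841 + 0.0441 + 0.0400 + 0.0064 + 0.0484 = 0.2230
O = 0.2327 / √(0.4486 × 0.2230) = 0.2327 / 0.31629 = 0.7357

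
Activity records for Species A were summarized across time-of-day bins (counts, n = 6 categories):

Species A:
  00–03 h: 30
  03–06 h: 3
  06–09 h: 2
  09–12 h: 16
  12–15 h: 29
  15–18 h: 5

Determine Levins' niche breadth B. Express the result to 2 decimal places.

3.55

Proportions for Species A (n=85): 30/85=0.3529, 3/85=0.0353, 2/85=0.0235, 16/85=0.1882, 29/85=0.3412, 5/85=0.0588
Σpᵢ² = 0.3529² + 0.0353² + 0.0235² + 0.1882² + 0.3412² + 0.0588² = 0.124538 + 0.001246 + 0.000552 + 0.035419 + 0.116417 + 0.003457 = 0.281629
B = 1 / 0.281629 = 3.5508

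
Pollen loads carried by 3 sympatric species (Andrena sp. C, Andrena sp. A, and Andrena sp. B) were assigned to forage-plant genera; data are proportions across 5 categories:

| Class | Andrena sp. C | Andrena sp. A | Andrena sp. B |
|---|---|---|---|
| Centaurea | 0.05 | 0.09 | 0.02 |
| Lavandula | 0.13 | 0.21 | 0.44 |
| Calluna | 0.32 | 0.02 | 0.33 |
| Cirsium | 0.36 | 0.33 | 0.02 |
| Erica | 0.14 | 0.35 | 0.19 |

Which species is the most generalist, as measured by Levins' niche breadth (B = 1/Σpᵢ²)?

Σp_Cᵢ² = 0.05² + 0.13² + 0.32² + 0.36² + 0.14² = 0.0025 + 0.0169 + 0.1024 + 0.1296 + 0.0196 = 0.2710
B_C = 1 / 0.2710 = 3.6900
Σp_Aᵢ² = 0.09² + 0.21² + 0.02² + 0.33² + 0.35² = 0.0081 + 0.0441 + 0.0004 + 0.1089 + 0.1225 = 0.2840
B_A = 1 / 0.2840 = 3.5211
Σp_Bᵢ² = 0.02² + 0.44² + 0.33² + 0.02² + 0.19² = 0.0004 + 0.1936 + 0.1089 + 0.0004 + 0.0361 = 0.3394
B_B = 1 / 0.3394 = 2.9464
Highest B → broadest niche (most generalist): Andrena sp. C (B = 3.69).

Andrena sp. C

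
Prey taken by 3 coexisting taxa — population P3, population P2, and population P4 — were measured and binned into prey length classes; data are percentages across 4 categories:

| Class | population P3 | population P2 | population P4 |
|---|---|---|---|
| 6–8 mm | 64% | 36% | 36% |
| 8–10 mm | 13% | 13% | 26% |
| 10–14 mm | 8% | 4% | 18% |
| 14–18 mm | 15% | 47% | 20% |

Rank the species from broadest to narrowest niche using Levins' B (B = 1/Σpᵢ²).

population P4 > population P2 > population P3

Convert percentages to proportions (divide by 100).
Σp_P3ᵢ² = 0.64² + 0.13² + 0.08² + 0.15² = 0.4096 + 0.0169 + 0.0064 + 0.0225 = 0.4554
B_P3 = 1 / 0.4554 = 2.1959
Σp_P2ᵢ² = 0.36² + 0.13² + 0.04² + 0.47² = 0.1296 + 0.0169 + 0.0016 + 0.2209 = 0.3690
B_P2 = 1 / 0.3690 = 2.7100
Σp_P4ᵢ² = 0.36² + 0.26² + 0.18² + 0.20² = 0.1296 + 0.0676 + 0.0324 + 0.0400 = 0.2696
B_P4 = 1 / 0.2696 = 3.7092
Ranking by B (broadest → narrowest): population P4 (3.71) > population P2 (2.71) > population P3 (2.20)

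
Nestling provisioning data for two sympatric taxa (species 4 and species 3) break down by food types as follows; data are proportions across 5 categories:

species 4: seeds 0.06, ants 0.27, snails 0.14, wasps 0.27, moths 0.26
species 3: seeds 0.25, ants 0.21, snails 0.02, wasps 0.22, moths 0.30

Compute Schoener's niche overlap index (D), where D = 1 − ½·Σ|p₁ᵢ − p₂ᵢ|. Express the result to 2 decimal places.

0.77

Σ|p₁ᵢ − p₂ᵢ| = 0.19 + 0.06 + 0.12 + 0.05 + 0.04 = 0.46
D = 1 − ½ × 0.46 = 1 − 0.230 = 0.7700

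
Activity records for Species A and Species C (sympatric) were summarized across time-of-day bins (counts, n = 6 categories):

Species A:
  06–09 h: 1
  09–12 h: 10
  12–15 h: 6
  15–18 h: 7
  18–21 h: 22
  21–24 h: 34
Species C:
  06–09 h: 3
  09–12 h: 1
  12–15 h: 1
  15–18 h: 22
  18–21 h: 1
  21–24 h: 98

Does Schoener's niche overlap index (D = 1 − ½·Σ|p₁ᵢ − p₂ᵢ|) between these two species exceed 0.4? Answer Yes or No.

Yes

Proportions for Species A (n=80): 1/80=0.0125, 10/80=0.1250, 6/80=0.0750, 7/80=0.0875, 22/80=0.2750, 34/80=0.4250
Proportions for Species C (n=126): 3/126=0.0238, 1/126=0.0079, 1/126=0.0079, 22/126=0.1746, 1/126=0.0079, 98/126=0.7778
Σ|p₁ᵢ − p₂ᵢ| = 0.0113 + 0.1171 + 0.0671 + 0.0871 + 0.2671 + 0.3528 = 0.9025
D = 1 − ½ × 0.9025 = 1 − 0.45125 = 0.54875
D = 0.54875 > 0.4 → Yes.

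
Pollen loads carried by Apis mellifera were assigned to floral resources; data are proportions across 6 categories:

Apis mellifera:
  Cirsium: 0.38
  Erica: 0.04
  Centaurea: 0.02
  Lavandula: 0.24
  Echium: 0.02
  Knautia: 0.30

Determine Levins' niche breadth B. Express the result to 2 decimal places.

3.40

Σpᵢ² = 0.38² + 0.04² + 0.02² + 0.24² + 0.02² + 0.30² = 0.1444 + 0.0016 + 0.0004 + 0.0576 + 0.0004 + 0.0900 = 0.2944
B = 1 / 0.2944 = 3.3967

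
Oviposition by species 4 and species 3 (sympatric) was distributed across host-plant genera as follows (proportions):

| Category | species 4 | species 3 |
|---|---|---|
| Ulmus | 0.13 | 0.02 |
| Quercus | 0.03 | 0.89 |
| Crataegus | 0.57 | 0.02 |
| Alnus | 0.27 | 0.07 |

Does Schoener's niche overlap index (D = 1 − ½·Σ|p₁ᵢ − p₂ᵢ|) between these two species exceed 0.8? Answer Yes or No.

Σ|p₁ᵢ − p₂ᵢ| = 0.11 + 0.86 + 0.55 + 0.20 = 1.72
D = 1 − ½ × 1.72 = 1 − 0.860 = 0.1400
D = 0.1400 < 0.8 → No.

No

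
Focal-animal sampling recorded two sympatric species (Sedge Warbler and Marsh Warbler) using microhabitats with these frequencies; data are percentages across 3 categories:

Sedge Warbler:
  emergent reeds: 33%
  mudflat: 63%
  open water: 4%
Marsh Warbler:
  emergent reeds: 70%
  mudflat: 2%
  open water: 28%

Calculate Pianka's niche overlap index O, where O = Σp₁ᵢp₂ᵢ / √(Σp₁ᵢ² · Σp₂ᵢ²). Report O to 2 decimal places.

Convert percentages to proportions (divide by 100).
Σ p₁ᵢp₂ᵢ = 0.2310 + 0.0126 + 0.0112 = 0.2548
Σp_1ᵢ² = 0.33² + 0.63² + 0.04² = 0.1089 + 0.3969 + 0.0016 = 0.5074
Σp_2ᵢ² = 0.70² + 0.02² + 0.28² = 0.4900 + 0.0004 + 0.0784 = 0.5688
O = 0.2548 / √(0.5074 × 0.5688) = 0.2548 / 0.53722 = 0.4743

0.47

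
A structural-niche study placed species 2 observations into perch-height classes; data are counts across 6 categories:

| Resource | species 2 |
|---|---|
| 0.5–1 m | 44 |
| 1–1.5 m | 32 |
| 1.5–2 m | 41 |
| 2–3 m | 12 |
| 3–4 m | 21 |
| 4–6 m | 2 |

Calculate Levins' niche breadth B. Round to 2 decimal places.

4.42

Proportions for species 2 (n=152): 44/152=0.2895, 32/152=0.2105, 41/152=0.2697, 12/152=0.0789, 21/152=0.1382, 2/152=0.0132
Σpᵢ² = 0.2895² + 0.2105² + 0.2697² + 0.0789² + 0.1382² + 0.0132² = 0.083810 + 0.044310 + 0.072738 + 0.006225 + 0.019099 + 0.000174 = 0.226356
B = 1 / 0.226356 = 4.4178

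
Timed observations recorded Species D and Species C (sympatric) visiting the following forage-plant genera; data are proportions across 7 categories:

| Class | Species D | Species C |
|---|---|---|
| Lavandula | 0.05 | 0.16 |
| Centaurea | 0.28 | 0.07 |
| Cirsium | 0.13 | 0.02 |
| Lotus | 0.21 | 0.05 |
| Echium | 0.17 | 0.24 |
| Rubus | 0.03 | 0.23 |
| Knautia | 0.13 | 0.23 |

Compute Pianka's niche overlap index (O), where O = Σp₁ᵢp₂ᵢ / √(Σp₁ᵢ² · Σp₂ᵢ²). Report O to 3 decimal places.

Σ p₁ᵢp₂ᵢ = 0.0080 + 0.0196 + 0.0026 + 0.0105 + 0.0408 + 0.0069 + 0.0299 = 0.1183
Σp_1ᵢ² = 0.05² + 0.28² + 0.13² + 0.21² + 0.17² + 0.03² + 0.13² = 0.0025 + 0.0784 + 0.0169 + 0.0441 + 0.0289 + 0.0009 + 0.0169 = 0.1886
Σp_2ᵢ² = 0.16² + 0.07² + 0.02² + 0.05² + 0.24² + 0.23² + 0.23² = 0.0256 + 0.0049 + 0.0004 + 0.0025 + 0.0576 + 0.0529 + 0.0529 = 0.1968
O = 0.1183 / √(0.1886 × 0.1968) = 0.1183 / 0.192656 = 0.61405

0.614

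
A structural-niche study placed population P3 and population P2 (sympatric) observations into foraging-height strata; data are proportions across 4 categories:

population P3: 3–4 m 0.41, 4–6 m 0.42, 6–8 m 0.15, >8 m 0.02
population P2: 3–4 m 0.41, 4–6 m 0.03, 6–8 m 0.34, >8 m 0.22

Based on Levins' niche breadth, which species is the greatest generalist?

Σp_P3ᵢ² = 0.41² + 0.42² + 0.15² + 0.02² = 0.1681 + 0.1764 + 0.0225 + 0.0004 = 0.3674
B_P3 = 1 / 0.3674 = 2.7218
Σp_P2ᵢ² = 0.41² + 0.03² + 0.34² + 0.22² = 0.1681 + 0.0009 + 0.1156 + 0.0484 = 0.3330
B_P2 = 1 / 0.3330 = 3.0030
Highest B → broadest niche (most generalist): population P2 (B = 3.00).

population P2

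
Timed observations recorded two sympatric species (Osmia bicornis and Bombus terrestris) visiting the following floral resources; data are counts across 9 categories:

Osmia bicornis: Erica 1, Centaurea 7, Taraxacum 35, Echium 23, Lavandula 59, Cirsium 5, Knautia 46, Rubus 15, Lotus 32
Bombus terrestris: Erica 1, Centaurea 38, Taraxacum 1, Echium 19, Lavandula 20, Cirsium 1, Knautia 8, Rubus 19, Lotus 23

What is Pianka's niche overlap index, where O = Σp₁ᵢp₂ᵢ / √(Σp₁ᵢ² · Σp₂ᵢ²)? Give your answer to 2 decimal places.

0.63

Proportions for Osmia bicornis (n=223): 1/223=0.0045, 7/223=0.0314, 35/223=0.1570, 23/223=0.1031, 59/223=0.2646, 5/223=0.0224, 46/223=0.2063, 15/223=0.0673, 32/223=0.1435
Proportions for Bombus terrestris (n=130): 1/130=0.0077, 38/130=0.2923, 1/130=0.0077, 19/130=0.1462, 20/130=0.1538, 1/130=0.0077, 8/130=0.0615, 19/130=0.1462, 23/130=0.1769
Σ p₁ᵢp₂ᵢ = 0.000035 + 0.009178 + 0.001209 + 0.015073 + 0.040695 + 0.000172 + 0.012687 + 0.009839 + 0.025385 = 0.114273
Σp_1ᵢ² = 0.0045² + 0.0314² + 0.1570² + 0.1031² + 0.2646² + 0.0224² + 0.2063² + 0.0673² + 0.1435² = 0.000020 + 0.000986 + 0.024649 + 0.010630 + 0.070013 + 0.000502 + 0.042560 + 0.004529 + 0.020592 = 0.174481
Σp_2ᵢ² = 0.0077² + 0.2923² + 0.0077² + 0.1462² + 0.1538² + 0.0077² + 0.0615² + 0.1462² + 0.1769² = 0.000059 + 0.085439 + 0.000059 + 0.021374 + 0.023654 + 0.000059 + 0.003782 + 0.021374 + 0.031294 = 0.187094
O = 0.114273 / √(0.174481 × 0.187094) = 0.114273 / 0.1806775 = 0.6325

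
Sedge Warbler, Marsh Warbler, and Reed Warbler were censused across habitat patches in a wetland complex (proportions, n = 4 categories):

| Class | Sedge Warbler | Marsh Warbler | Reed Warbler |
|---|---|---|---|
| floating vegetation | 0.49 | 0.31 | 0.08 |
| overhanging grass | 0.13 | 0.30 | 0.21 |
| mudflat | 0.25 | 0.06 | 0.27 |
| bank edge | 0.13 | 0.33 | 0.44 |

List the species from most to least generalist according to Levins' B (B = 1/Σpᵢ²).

Σp_Sedgᵢ² = 0.49² + 0.13² + 0.25² + 0.13² = 0.2401 + 0.0169 + 0.0625 + 0.0169 = 0.3364
B_Sedg = 1 / 0.3364 = 2.9727
Σp_Marsᵢ² = 0.31² + 0.30² + 0.06² + 0.33² = 0.0961 + 0.0900 + 0.0036 + 0.1089 = 0.2986
B_Mars = 1 / 0.2986 = 3.3490
Σp_Reedᵢ² = 0.08² + 0.21² + 0.27² + 0.44² = 0.0064 + 0.0441 + 0.0729 + 0.1936 = 0.3170
B_Reed = 1 / 0.3170 = 3.1546
Ranking by B (broadest → narrowest): Marsh Warbler (3.35) > Reed Warbler (3.15) > Sedge Warbler (2.97)

Marsh Warbler > Reed Warbler > Sedge Warbler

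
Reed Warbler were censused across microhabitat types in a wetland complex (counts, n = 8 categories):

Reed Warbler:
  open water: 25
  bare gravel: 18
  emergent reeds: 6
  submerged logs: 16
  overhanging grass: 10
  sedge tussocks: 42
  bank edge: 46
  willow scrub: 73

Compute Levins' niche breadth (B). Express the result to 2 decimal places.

Proportions for Reed Warbler (n=236): 25/236=0.1059, 18/236=0.0763, 6/236=0.0254, 16/236=0.0678, 10/236=0.0424, 42/236=0.1780, 46/236=0.1949, 73/236=0.3093
Σpᵢ² = 0.1059² + 0.0763² + 0.0254² + 0.0678² + 0.0424² + 0.1780² + 0.1949² + 0.3093² = 0.011215 + 0.005822 + 0.000645 + 0.004597 + 0.001798 + 0.031684 + 0.037986 + 0.095666 = 0.189413
B = 1 / 0.189413 = 5.2795

5.28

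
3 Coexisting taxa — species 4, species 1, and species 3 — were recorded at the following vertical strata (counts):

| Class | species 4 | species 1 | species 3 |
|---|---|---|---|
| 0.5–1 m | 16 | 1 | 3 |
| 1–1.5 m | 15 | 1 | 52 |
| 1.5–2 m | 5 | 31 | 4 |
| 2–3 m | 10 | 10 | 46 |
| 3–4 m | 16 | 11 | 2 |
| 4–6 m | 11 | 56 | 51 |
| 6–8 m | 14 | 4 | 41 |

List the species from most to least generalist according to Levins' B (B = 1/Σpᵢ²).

Proportions for species 4 (n=87): 16/87=0.1839, 15/87=0.1724, 5/87=0.0575, 10/87=0.1149, 16/87=0.1839, 11/87=0.1264, 14/87=0.1609
Proportions for species 1 (n=114): 1/114=0.0088, 1/114=0.0088, 31/114=0.2719, 10/114=0.0877, 11/114=0.0965, 56/114=0.4912, 4/114=0.0351
Proportions for species 3 (n=199): 3/199=0.0151, 52/199=0.2613, 4/199=0.0201, 46/199=0.2312, 2/199=0.0101, 51/199=0.2563, 41/199=0.2060
Σp_4ᵢ² = 0.1839² + 0.1724² + 0.0575² + 0.1149² + 0.1839² + 0.1264² + 0.1609² = 0.033819 + 0.029722 + 0.003306 + 0.013202 + 0.033819 + 0.015977 + 0.025889 = 0.155734
B_4 = 1 / 0.155734 = 6.4212
Σp_1ᵢ² = 0.0088² + 0.0088² + 0.2719² + 0.0877² + 0.0965² + 0.4912² + 0.0351² = 0.000077 + 0.000077 + 0.073930 + 0.007691 + 0.009312 + 0.241277 + 0.001232 = 0.333596
B_1 = 1 / 0.333596 = 2.9976
Σp_3ᵢ² = 0.0151² + 0.2613² + 0.0201² + 0.2312² + 0.0101² + 0.2563² + 0.2060² = 0.000228 + 0.068278 + 0.000404 + 0.053453 + 0.000102 + 0.065690 + 0.042436 = 0.230591
B_3 = 1 / 0.230591 = 4.3367
Ranking by B (broadest → narrowest): species 4 (6.42) > species 3 (4.34) > species 1 (3.00)

species 4 > species 3 > species 1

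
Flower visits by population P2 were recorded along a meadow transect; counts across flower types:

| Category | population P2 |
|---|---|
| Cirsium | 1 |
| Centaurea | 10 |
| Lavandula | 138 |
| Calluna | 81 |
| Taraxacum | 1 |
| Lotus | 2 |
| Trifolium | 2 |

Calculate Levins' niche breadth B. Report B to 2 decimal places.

Proportions for population P2 (n=235): 1/235=0.0043, 10/235=0.0426, 138/235=0.5872, 81/235=0.3447, 1/235=0.0043, 2/235=0.0085, 2/235=0.0085
Σpᵢ² = 0.0043² + 0.0426² + 0.5872² + 0.3447² + 0.0043² + 0.0085² + 0.0085² = 0.000018 + 0.001815 + 0.344804 + 0.118818 + 0.000018 + 0.000072 + 0.000072 = 0.465617
B = 1 / 0.465617 = 2.1477

2.15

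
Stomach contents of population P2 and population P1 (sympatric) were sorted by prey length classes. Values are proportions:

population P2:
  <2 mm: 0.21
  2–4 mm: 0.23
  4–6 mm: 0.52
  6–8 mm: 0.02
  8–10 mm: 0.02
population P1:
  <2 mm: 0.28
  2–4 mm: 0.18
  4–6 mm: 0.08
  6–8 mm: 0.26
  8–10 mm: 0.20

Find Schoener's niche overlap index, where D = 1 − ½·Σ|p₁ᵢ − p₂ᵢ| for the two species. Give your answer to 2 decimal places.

0.51

Σ|p₁ᵢ − p₂ᵢ| = 0.07 + 0.05 + 0.44 + 0.24 + 0.18 = 0.98
D = 1 − ½ × 0.98 = 1 − 0.490 = 0.5100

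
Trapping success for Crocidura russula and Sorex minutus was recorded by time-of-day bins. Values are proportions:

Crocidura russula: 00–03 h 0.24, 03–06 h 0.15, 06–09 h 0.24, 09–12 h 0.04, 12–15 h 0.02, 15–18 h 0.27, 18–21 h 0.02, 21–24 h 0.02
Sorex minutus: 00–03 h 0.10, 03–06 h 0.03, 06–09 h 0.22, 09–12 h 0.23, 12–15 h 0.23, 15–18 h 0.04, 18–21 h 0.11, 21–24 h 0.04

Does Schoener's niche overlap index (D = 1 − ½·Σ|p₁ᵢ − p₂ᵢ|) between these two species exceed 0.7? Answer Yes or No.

No

Σ|p₁ᵢ − p₂ᵢ| = 0.14 + 0.12 + 0.02 + 0.19 + 0.21 + 0.23 + 0.09 + 0.02 = 1.02
D = 1 − ½ × 1.02 = 1 − 0.510 = 0.4900
D = 0.4900 < 0.7 → No.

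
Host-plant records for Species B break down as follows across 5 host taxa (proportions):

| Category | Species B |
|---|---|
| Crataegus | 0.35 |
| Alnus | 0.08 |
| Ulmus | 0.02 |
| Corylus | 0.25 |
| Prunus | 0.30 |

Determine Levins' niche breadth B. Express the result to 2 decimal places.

Σpᵢ² = 0.35² + 0.08² + 0.02² + 0.25² + 0.30² = 0.1225 + 0.0064 + 0.0004 + 0.0625 + 0.0900 = 0.2818
B = 1 / 0.2818 = 3.5486

3.55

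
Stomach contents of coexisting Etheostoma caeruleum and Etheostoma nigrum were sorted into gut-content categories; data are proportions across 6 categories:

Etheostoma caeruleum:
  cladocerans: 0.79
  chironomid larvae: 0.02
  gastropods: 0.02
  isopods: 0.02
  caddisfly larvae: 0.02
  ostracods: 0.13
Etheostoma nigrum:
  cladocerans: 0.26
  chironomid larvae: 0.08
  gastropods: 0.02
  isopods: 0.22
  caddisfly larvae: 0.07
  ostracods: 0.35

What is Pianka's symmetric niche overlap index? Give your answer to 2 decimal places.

Σ p₁ᵢp₂ᵢ = 0.2054 + 0.0016 + 0.0004 + 0.0044 + 0.0014 + 0.0455 = 0.2587
Σp_1ᵢ² = 0.79² + 0.02² + 0.02² + 0.02² + 0.02² + 0.13² = 0.6241 + 0.0004 + 0.0004 + 0.0004 + 0.0004 + 0.0169 = 0.6426
Σp_2ᵢ² = 0.26² + 0.08² + 0.02² + 0.22² + 0.07² + 0.35² = 0.0676 + 0.0064 + 0.0004 + 0.0484 + 0.0049 + 0.1225 = 0.2502
O = 0.2587 / √(0.6426 × 0.2502) = 0.2587 / 0.40097 = 0.6452

0.65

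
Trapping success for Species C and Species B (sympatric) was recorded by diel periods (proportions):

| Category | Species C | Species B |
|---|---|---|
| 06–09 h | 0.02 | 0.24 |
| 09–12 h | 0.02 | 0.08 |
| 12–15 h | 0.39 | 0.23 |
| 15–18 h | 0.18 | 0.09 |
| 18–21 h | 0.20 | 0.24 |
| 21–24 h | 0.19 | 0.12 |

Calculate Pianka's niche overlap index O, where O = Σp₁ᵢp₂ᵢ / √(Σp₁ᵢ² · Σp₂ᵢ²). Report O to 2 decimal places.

Σ p₁ᵢp₂ᵢ = 0.0048 + 0.0016 + 0.0897 + 0.0162 + 0.0480 + 0.0228 = 0.1831
Σp_1ᵢ² = 0.02² + 0.02² + 0.39² + 0.18² + 0.20² + 0.19² = 0.0004 + 0.0004 + 0.1521 + 0.0324 + 0.0400 + 0.0361 = 0.2614
Σp_2ᵢ² = 0.24² + 0.08² + 0.23² + 0.09² + 0.24² + 0.12² = 0.0576 + 0.0064 + 0.0529 + 0.0081 + 0.0576 + 0.0144 = 0.1970
O = 0.1831 / √(0.2614 × 0.1970) = 0.1831 / 0.22693 = 0.8069

0.81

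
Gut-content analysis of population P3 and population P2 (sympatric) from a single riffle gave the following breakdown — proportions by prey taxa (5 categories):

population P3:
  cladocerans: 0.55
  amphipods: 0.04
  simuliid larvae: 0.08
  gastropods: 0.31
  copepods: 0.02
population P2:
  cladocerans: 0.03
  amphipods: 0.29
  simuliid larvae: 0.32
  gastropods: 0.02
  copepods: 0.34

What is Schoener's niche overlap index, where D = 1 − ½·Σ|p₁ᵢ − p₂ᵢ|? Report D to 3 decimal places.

Σ|p₁ᵢ − p₂ᵢ| = 0.52 + 0.25 + 0.24 + 0.29 + 0.32 = 1.62
D = 1 − ½ × 1.62 = 1 − 0.810 = 0.19000

0.190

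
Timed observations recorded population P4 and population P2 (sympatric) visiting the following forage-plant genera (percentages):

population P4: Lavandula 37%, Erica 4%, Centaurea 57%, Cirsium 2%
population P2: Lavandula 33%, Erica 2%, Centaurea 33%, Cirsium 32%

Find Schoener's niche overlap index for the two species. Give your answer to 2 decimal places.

0.70

Convert percentages to proportions (divide by 100).
Σ|p₁ᵢ − p₂ᵢ| = 0.04 + 0.02 + 0.24 + 0.30 = 0.60
D = 1 − ½ × 0.60 = 1 − 0.300 = 0.7000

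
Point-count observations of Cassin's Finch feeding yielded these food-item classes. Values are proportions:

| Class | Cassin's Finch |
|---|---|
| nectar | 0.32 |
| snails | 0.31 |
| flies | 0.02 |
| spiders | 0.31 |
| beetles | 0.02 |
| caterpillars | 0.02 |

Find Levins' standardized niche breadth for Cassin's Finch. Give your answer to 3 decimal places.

Σpᵢ² = 0.32² + 0.31² + 0.02² + 0.31² + 0.02² + 0.02² = 0.1024 + 0.0961 + 0.0004 + 0.0961 + 0.0004 + 0.0004 = 0.2958
B = 1 / 0.2958 = 3.38066
Bₛ = (B − 1)/(n − 1) = (3.38066 − 1)/(6 − 1) = 2.38066/5 = 0.47613

0.476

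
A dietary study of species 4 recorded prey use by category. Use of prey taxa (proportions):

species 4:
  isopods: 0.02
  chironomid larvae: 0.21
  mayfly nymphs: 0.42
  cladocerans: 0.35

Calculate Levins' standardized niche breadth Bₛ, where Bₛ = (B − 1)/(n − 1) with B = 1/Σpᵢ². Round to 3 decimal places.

0.637

Σpᵢ² = 0.02² + 0.21² + 0.42² + 0.35² = 0.0004 + 0.0441 + 0.1764 + 0.1225 = 0.3434
B = 1 / 0.3434 = 2.91206
Bₛ = (B − 1)/(n − 1) = (2.91206 − 1)/(4 − 1) = 1.91206/3 = 0.63735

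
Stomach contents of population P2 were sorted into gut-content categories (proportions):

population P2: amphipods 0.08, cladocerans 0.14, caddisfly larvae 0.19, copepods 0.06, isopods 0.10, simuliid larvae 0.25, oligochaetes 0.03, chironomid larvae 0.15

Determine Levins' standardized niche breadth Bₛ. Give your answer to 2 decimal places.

Σpᵢ² = 0.08² + 0.14² + 0.19² + 0.06² + 0.10² + 0.25² + 0.03² + 0.15² = 0.0064 + 0.0196 + 0.0361 + 0.0036 + 0.0100 + 0.0625 + 0.0009 + 0.0225 = 0.1616
B = 1 / 0.1616 = 6.1881
Bₛ = (B − 1)/(n − 1) = (6.1881 − 1)/(8 − 1) = 5.1881/7 = 0.7412

0.74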